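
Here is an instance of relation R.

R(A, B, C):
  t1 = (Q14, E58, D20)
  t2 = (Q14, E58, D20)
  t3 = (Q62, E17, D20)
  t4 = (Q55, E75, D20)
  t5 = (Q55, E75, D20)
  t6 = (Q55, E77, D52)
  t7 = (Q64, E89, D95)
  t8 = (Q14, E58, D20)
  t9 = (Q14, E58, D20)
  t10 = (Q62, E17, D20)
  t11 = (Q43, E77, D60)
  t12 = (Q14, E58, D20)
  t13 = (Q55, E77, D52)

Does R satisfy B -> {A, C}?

No

B=E58: rows 1, 2, 8, 9, 12 → {A,C} = (Q14, D20), (Q14, D20), (Q14, D20), (Q14, D20), (Q14, D20) ✓
B=E17: rows 3, 10 → {A,C} = (Q62, D20), (Q62, D20) ✓
B=E75: rows 4, 5 → {A,C} = (Q55, D20), (Q55, D20) ✓
B=E77: rows 6, 11, 13 → {A,C} takes values {(Q55, D52), (Q43, D60)} — violation
B=E89: row 7 → {A,C} = (Q64, D95) ✓
Two rows agree on B but differ on {A, C}, so B -> {A, C} does not hold.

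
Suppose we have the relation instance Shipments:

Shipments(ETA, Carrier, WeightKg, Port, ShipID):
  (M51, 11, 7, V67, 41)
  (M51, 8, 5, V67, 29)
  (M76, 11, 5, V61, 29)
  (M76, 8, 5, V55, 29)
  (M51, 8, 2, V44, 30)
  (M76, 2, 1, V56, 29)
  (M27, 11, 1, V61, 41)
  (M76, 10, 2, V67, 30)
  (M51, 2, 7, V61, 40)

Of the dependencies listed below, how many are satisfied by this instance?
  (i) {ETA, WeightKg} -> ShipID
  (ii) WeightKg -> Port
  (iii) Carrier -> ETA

(i) {ETA, WeightKg} -> ShipID: (ETA=M51, WeightKg=7): 2 rows → ShipID takes values {41, 40} — violation — fails.
(ii) WeightKg -> Port: WeightKg=7: 2 rows → Port takes values {V67, V61} — violation; WeightKg=5: 3 rows → Port takes values {V67, V61, V55} — violation; WeightKg=2: 2 rows → Port takes values {V44, V67} — violation; WeightKg=1: 2 rows → Port takes values {V56, V61} — violation — fails.
(iii) Carrier -> ETA: Carrier=11: 3 rows → ETA takes values {M51, M76, M27} — violation; Carrier=8: 3 rows → ETA takes values {M51, M76} — violation; Carrier=2: 2 rows → ETA takes values {M76, M51} — violation — fails.
None of the 3 dependencies hold.

0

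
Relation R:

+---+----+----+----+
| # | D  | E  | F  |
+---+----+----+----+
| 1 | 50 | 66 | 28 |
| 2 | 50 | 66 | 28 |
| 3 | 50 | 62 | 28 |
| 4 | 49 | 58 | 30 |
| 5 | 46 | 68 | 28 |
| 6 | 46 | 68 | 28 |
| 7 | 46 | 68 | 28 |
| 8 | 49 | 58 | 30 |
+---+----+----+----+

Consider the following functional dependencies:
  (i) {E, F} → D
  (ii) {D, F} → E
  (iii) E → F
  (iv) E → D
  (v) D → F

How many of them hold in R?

(i) {E, F} → D: every LHS value maps to a single RHS value — holds.
(ii) {D, F} → E: (D=50, F=28): rows 1, 2, 3 → E takes values {66, 62} — violation — fails.
(iii) E → F: every LHS value maps to a single RHS value — holds.
(iv) E → D: every LHS value maps to a single RHS value — holds.
(v) D → F: every LHS value maps to a single RHS value — holds.
4 of the 5 dependencies hold.

4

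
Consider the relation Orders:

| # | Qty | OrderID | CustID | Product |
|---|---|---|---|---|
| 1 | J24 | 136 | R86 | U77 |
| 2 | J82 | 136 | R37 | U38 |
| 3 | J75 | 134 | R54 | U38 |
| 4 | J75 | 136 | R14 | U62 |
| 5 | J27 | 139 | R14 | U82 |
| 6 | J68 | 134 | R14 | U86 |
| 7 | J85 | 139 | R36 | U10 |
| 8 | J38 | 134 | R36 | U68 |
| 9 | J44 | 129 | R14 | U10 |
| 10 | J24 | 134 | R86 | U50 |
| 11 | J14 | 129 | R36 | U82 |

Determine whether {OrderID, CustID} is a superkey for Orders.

All 11 rows have distinct {OrderID, CustID} values, so {OrderID, CustID} → (all attributes) holds and {OrderID, CustID} is a superkey.

Yes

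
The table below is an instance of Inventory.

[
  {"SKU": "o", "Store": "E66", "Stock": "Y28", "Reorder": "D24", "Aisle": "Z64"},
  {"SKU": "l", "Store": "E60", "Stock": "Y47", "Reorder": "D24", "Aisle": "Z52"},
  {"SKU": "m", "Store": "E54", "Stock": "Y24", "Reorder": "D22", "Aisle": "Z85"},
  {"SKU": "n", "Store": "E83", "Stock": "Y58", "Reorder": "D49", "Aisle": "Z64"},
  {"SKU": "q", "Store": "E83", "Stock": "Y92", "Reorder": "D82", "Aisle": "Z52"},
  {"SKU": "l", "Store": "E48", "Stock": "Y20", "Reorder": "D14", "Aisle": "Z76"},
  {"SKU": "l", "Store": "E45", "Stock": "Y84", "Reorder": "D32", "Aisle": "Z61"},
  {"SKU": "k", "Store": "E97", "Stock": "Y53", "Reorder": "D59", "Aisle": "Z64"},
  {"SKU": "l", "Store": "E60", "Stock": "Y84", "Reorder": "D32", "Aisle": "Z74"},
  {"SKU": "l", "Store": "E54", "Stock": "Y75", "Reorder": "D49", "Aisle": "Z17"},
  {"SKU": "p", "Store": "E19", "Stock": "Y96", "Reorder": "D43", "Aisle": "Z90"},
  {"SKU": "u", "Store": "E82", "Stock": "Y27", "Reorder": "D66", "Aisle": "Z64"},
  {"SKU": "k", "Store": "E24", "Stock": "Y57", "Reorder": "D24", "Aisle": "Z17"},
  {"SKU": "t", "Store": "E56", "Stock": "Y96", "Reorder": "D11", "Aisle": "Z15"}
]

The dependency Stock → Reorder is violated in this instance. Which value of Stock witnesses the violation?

Y96

Stock=Y28: 1 row → Reorder = D24 ✓
Stock=Y47: 1 row → Reorder = D24 ✓
Stock=Y24: 1 row → Reorder = D22 ✓
Stock=Y58: 1 row → Reorder = D49 ✓
Stock=Y92: 1 row → Reorder = D82 ✓
Stock=Y20: 1 row → Reorder = D14 ✓
Stock=Y84: 2 rows → Reorder = D32, D32 ✓
Stock=Y53: 1 row → Reorder = D59 ✓
Stock=Y75: 1 row → Reorder = D49 ✓
Stock=Y96: 2 rows → Reorder takes values {D43, D11} — violation
Stock=Y27: 1 row → Reorder = D66 ✓
Stock=Y57: 1 row → Reorder = D24 ✓
The only Stock value with inconsistent Reorder is Stock=Y96.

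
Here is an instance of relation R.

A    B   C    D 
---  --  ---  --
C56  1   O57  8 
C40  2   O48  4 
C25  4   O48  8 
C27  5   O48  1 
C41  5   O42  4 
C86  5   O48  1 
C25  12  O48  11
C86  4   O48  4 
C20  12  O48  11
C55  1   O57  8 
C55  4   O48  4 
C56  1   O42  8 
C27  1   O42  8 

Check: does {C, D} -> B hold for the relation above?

No

(C=O57, D=8): 2 rows → B = 1, 1 ✓
(C=O48, D=4): 3 rows → B takes values {2, 4} — violation
(C=O48, D=8): 1 row → B = 4 ✓
(C=O48, D=1): 2 rows → B = 5, 5 ✓
(C=O42, D=4): 1 row → B = 5 ✓
(C=O48, D=11): 2 rows → B = 12, 12 ✓
(C=O42, D=8): 2 rows → B = 1, 1 ✓
Two rows agree on {C, D} but differ on B, so {C, D} -> B does not hold.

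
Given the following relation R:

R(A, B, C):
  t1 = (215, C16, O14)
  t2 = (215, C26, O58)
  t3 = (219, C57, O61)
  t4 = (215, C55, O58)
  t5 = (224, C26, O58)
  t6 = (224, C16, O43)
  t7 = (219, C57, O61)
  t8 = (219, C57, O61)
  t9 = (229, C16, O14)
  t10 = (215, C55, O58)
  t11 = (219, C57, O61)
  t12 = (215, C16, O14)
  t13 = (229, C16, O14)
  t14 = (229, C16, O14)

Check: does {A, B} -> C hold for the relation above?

(A=215, B=C16): rows 1, 12 → C = O14, O14 ✓
(A=215, B=C26): row 2 → C = O58 ✓
(A=219, B=C57): rows 3, 7, 8, 11 → C = O61, O61, O61, O61 ✓
(A=215, B=C55): rows 4, 10 → C = O58, O58 ✓
(A=224, B=C26): row 5 → C = O58 ✓
(A=224, B=C16): row 6 → C = O43 ✓
(A=229, B=C16): rows 9, 13, 14 → C = O14, O14, O14 ✓
Every {A, B} value is associated with a single C value, so {A, B} -> C holds.

Yes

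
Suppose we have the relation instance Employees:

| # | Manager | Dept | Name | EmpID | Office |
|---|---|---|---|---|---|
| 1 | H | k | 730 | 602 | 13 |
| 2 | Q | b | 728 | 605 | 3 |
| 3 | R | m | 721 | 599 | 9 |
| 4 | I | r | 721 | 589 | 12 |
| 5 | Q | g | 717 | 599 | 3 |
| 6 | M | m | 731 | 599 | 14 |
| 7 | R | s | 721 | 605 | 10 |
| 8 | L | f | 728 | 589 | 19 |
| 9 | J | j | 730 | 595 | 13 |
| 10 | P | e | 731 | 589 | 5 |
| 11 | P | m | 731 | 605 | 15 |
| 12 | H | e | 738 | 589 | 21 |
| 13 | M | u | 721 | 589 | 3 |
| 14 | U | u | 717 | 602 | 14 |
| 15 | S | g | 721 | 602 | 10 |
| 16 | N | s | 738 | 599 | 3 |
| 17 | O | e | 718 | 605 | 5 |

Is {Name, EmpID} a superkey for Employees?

No

Rows 4 and 13 have the same {Name, EmpID} value (Name=721, EmpID=589) but are distinct tuples, so {Name, EmpID} does not determine every attribute — not a superkey.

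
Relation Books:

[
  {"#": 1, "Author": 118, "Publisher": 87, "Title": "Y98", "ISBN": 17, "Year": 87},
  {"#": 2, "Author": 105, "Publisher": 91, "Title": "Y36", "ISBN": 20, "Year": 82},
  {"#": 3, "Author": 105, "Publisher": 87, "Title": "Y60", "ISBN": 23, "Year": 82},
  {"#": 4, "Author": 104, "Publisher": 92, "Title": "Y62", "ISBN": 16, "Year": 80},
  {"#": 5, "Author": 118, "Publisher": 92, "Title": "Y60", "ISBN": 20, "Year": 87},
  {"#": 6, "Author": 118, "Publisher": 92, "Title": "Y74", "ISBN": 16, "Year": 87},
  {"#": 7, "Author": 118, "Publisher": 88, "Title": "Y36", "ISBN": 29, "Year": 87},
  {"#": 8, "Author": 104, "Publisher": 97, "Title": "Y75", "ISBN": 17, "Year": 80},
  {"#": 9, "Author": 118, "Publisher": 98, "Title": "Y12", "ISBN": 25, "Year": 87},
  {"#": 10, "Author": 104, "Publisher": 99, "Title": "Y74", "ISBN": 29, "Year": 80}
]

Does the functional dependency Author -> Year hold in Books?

Yes

Author=118: rows 1, 5, 6, 7, 9 → Year = 87, 87, 87, 87, 87 ✓
Author=105: rows 2, 3 → Year = 82, 82 ✓
Author=104: rows 4, 8, 10 → Year = 80, 80, 80 ✓
Every Author value is associated with a single Year value, so Author -> Year holds.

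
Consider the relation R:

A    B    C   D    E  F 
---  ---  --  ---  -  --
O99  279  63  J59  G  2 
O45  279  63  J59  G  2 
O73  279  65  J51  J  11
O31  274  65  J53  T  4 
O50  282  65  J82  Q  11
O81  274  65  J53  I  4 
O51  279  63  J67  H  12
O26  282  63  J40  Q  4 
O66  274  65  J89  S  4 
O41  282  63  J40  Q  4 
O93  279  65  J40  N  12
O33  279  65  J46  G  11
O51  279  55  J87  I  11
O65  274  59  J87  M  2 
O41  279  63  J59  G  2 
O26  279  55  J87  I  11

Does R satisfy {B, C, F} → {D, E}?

(B=279, C=63, F=2): 3 rows → {D,E} = (J59, G), (J59, G), (J59, G) ✓
(B=279, C=65, F=11): 2 rows → {D,E} takes values {(J51, J), (J46, G)} — violation
(B=274, C=65, F=4): 3 rows → {D,E} takes values {(J53, T), (J53, I), (J89, S)} — violation
(B=282, C=65, F=11): 1 row → {D,E} = (J82, Q) ✓
(B=279, C=63, F=12): 1 row → {D,E} = (J67, H) ✓
(B=282, C=63, F=4): 2 rows → {D,E} = (J40, Q), (J40, Q) ✓
(B=279, C=65, F=12): 1 row → {D,E} = (J40, N) ✓
(B=279, C=55, F=11): 2 rows → {D,E} = (J87, I), (J87, I) ✓
(B=274, C=59, F=2): 1 row → {D,E} = (J87, M) ✓
Two rows agree on {B, C, F} but differ on {D, E}, so {B, C, F} → {D, E} does not hold.

No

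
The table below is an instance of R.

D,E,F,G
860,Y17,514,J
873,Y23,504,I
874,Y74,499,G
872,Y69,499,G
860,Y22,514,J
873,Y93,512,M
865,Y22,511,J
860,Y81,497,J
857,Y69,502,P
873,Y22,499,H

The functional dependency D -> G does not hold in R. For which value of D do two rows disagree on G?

873

D=860: 3 rows → G = J, J, J ✓
D=873: 3 rows → G takes values {I, M, H} — violation
D=874: 1 row → G = G ✓
D=872: 1 row → G = G ✓
D=865: 1 row → G = J ✓
D=857: 1 row → G = P ✓
The only D value with inconsistent G is D=873.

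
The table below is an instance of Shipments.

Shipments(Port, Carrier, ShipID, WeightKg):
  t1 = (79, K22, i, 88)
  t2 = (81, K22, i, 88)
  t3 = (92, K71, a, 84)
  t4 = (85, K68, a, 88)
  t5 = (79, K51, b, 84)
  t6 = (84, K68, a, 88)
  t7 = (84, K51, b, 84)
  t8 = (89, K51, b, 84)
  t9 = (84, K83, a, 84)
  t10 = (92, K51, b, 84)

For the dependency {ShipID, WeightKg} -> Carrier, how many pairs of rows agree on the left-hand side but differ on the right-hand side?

1

(ShipID=i, WeightKg=88): all 2 rows agree on Carrier — 0 pairs.
(ShipID=a, WeightKg=84): violating pairs (3,9) — 1 pair.
(ShipID=a, WeightKg=88): all 2 rows agree on Carrier — 0 pairs.
(ShipID=b, WeightKg=84): all 4 rows agree on Carrier — 0 pairs.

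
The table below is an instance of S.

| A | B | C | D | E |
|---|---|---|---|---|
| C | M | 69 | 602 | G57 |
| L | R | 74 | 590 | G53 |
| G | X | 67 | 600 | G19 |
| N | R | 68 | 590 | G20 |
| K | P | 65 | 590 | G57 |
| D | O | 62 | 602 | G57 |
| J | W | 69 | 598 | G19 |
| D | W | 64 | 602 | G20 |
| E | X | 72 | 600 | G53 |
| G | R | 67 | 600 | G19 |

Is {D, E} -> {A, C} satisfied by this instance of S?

No

(D=602, E=G57): 2 rows → {A,C} takes values {(C, 69), (D, 62)} — violation
(D=590, E=G53): 1 row → {A,C} = (L, 74) ✓
(D=600, E=G19): 2 rows → {A,C} = (G, 67), (G, 67) ✓
(D=590, E=G20): 1 row → {A,C} = (N, 68) ✓
(D=590, E=G57): 1 row → {A,C} = (K, 65) ✓
(D=598, E=G19): 1 row → {A,C} = (J, 69) ✓
(D=602, E=G20): 1 row → {A,C} = (D, 64) ✓
(D=600, E=G53): 1 row → {A,C} = (E, 72) ✓
Two rows agree on {D, E} but differ on {A, C}, so {D, E} -> {A, C} does not hold.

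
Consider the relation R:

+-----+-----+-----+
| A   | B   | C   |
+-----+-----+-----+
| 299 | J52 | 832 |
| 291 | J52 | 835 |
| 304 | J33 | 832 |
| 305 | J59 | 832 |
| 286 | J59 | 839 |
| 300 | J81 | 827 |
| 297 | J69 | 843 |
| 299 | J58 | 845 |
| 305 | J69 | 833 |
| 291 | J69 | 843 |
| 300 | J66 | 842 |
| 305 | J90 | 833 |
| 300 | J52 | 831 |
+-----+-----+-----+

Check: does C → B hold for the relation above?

C=832: 3 rows → B takes values {J52, J33, J59} — violation
C=835: 1 row → B = J52 ✓
C=839: 1 row → B = J59 ✓
C=827: 1 row → B = J81 ✓
C=843: 2 rows → B = J69, J69 ✓
C=845: 1 row → B = J58 ✓
C=833: 2 rows → B takes values {J69, J90} — violation
C=842: 1 row → B = J66 ✓
C=831: 1 row → B = J52 ✓
Two rows agree on C but differ on B, so C → B does not hold.

No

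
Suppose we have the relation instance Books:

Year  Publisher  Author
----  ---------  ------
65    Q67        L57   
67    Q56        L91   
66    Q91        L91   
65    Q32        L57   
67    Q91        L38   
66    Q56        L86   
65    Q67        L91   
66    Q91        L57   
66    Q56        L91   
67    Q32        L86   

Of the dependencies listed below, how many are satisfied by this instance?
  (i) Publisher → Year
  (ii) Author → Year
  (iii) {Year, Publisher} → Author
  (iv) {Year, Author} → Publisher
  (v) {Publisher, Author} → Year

0

(i) Publisher → Year: Publisher=Q56: 3 rows → Year takes values {67, 66} — violation; Publisher=Q91: 3 rows → Year takes values {66, 67} — violation; Publisher=Q32: 2 rows → Year takes values {65, 67} — violation — fails.
(ii) Author → Year: Author=L57: 3 rows → Year takes values {65, 66} — violation; Author=L91: 4 rows → Year takes values {67, 66, 65} — violation; Author=L86: 2 rows → Year takes values {66, 67} — violation — fails.
(iii) {Year, Publisher} → Author: (Year=65, Publisher=Q67): 2 rows → Author takes values {L57, L91} — violation; (Year=66, Publisher=Q91): 2 rows → Author takes values {L91, L57} — violation; (Year=66, Publisher=Q56): 2 rows → Author takes values {L86, L91} — violation — fails.
(iv) {Year, Author} → Publisher: (Year=65, Author=L57): 2 rows → Publisher takes values {Q67, Q32} — violation; (Year=66, Author=L91): 2 rows → Publisher takes values {Q91, Q56} — violation — fails.
(v) {Publisher, Author} → Year: (Publisher=Q56, Author=L91): 2 rows → Year takes values {67, 66} — violation — fails.
None of the 5 dependencies hold.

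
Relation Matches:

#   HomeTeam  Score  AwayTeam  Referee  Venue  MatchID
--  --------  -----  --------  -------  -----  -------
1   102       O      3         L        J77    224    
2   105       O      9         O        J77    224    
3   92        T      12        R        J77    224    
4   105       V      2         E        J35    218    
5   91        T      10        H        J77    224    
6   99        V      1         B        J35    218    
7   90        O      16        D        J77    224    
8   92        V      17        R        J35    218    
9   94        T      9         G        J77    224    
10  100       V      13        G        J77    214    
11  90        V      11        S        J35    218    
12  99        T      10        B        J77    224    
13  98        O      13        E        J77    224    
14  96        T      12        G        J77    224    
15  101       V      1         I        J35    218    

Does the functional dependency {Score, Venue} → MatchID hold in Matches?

Yes

(Score=O, Venue=J77): rows 1, 2, 7, 13 → MatchID = 224, 224, 224, 224 ✓
(Score=T, Venue=J77): rows 3, 5, 9, 12, 14 → MatchID = 224, 224, 224, 224, 224 ✓
(Score=V, Venue=J35): rows 4, 6, 8, 11, 15 → MatchID = 218, 218, 218, 218, 218 ✓
(Score=V, Venue=J77): row 10 → MatchID = 214 ✓
Every {Score, Venue} value is associated with a single MatchID value, so {Score, Venue} → MatchID holds.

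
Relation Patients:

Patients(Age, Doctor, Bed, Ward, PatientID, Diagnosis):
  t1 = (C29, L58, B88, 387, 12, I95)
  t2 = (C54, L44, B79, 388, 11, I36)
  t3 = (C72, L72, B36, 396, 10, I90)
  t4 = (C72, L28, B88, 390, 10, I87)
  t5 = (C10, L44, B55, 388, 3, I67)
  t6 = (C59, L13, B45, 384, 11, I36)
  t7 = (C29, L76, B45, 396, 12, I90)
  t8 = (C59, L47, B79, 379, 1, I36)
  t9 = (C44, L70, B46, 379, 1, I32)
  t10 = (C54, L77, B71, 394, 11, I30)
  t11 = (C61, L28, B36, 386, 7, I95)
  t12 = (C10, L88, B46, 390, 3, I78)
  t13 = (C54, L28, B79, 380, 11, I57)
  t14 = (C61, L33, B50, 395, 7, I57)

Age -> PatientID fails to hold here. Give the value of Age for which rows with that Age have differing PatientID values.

Age=C29: rows 1, 7 → PatientID = 12, 12 ✓
Age=C54: rows 2, 10, 13 → PatientID = 11, 11, 11 ✓
Age=C72: rows 3, 4 → PatientID = 10, 10 ✓
Age=C10: rows 5, 12 → PatientID = 3, 3 ✓
Age=C59: rows 6, 8 → PatientID takes values {11, 1} — violation
Age=C44: row 9 → PatientID = 1 ✓
Age=C61: rows 11, 14 → PatientID = 7, 7 ✓
The only Age value with inconsistent PatientID is Age=C59.

C59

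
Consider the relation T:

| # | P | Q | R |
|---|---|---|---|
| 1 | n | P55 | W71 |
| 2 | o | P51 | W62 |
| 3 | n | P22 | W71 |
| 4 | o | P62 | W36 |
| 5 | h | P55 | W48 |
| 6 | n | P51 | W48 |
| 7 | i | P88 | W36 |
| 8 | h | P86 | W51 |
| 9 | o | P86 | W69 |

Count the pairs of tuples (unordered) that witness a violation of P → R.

6

P=n: violating pairs (1,6), (3,6) — 2 pairs.
P=o: violating pairs (2,4), (2,9), (4,9) — 3 pairs.
P=h: violating pairs (5,8) — 1 pair.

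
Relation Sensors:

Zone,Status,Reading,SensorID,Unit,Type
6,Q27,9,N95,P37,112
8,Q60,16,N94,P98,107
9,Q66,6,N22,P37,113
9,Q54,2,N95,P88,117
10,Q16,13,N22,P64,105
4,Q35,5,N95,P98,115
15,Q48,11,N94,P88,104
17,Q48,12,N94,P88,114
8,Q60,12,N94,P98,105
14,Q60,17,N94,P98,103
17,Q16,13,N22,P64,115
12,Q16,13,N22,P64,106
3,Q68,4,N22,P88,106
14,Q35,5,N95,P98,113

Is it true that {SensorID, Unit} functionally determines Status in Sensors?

(SensorID=N95, Unit=P37): 1 row → Status = Q27 ✓
(SensorID=N94, Unit=P98): 3 rows → Status = Q60, Q60, Q60 ✓
(SensorID=N22, Unit=P37): 1 row → Status = Q66 ✓
(SensorID=N95, Unit=P88): 1 row → Status = Q54 ✓
(SensorID=N22, Unit=P64): 3 rows → Status = Q16, Q16, Q16 ✓
(SensorID=N95, Unit=P98): 2 rows → Status = Q35, Q35 ✓
(SensorID=N94, Unit=P88): 2 rows → Status = Q48, Q48 ✓
(SensorID=N22, Unit=P88): 1 row → Status = Q68 ✓
Every {SensorID, Unit} value is associated with a single Status value, so {SensorID, Unit} -> Status holds.

Yes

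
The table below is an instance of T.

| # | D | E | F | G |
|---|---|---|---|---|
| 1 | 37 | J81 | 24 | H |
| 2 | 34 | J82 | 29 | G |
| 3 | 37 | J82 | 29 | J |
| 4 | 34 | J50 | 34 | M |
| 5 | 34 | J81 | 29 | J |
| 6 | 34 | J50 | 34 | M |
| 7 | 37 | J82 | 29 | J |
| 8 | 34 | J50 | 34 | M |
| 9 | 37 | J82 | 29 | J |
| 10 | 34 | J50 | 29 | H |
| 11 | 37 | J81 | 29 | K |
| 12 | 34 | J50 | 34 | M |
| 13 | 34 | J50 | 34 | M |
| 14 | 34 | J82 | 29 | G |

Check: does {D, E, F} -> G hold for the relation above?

Yes

(D=37, E=J81, F=24): row 1 → G = H ✓
(D=34, E=J82, F=29): rows 2, 14 → G = G, G ✓
(D=37, E=J82, F=29): rows 3, 7, 9 → G = J, J, J ✓
(D=34, E=J50, F=34): rows 4, 6, 8, 12, 13 → G = M, M, M, M, M ✓
(D=34, E=J81, F=29): row 5 → G = J ✓
(D=34, E=J50, F=29): row 10 → G = H ✓
(D=37, E=J81, F=29): row 11 → G = K ✓
Every {D, E, F} value is associated with a single G value, so {D, E, F} -> G holds.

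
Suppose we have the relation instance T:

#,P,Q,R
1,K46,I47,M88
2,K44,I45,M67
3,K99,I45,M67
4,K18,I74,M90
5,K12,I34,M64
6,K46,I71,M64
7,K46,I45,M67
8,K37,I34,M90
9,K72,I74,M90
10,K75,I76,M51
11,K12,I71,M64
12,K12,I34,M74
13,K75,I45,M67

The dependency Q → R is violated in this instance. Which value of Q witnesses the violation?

Q=I47: row 1 → R = M88 ✓
Q=I45: rows 2, 3, 7, 13 → R = M67, M67, M67, M67 ✓
Q=I74: rows 4, 9 → R = M90, M90 ✓
Q=I34: rows 5, 8, 12 → R takes values {M64, M90, M74} — violation
Q=I71: rows 6, 11 → R = M64, M64 ✓
Q=I76: row 10 → R = M51 ✓
The only Q value with inconsistent R is Q=I34.

I34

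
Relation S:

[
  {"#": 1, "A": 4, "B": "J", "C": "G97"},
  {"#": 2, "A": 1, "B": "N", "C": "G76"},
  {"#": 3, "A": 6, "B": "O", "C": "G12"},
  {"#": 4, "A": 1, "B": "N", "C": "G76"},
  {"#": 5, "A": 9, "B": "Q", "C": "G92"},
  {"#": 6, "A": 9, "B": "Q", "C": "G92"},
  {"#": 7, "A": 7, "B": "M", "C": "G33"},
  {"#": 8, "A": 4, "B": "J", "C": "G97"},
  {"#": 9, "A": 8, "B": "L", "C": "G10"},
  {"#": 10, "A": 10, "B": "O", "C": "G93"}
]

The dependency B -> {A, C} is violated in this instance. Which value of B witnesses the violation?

B=J: rows 1, 8 → {A,C} = (4, G97), (4, G97) ✓
B=N: rows 2, 4 → {A,C} = (1, G76), (1, G76) ✓
B=O: rows 3, 10 → {A,C} takes values {(6, G12), (10, G93)} — violation
B=Q: rows 5, 6 → {A,C} = (9, G92), (9, G92) ✓
B=M: row 7 → {A,C} = (7, G33) ✓
B=L: row 9 → {A,C} = (8, G10) ✓
The only B value with inconsistent RHS is B=O.

O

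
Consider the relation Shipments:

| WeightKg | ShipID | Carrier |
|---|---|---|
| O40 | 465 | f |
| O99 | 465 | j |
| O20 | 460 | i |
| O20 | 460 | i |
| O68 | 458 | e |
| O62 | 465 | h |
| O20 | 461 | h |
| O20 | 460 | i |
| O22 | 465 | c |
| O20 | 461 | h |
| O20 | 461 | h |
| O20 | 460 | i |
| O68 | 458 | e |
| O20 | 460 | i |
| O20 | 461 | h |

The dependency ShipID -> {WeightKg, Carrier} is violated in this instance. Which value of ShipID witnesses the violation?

465

ShipID=465: 4 rows → {WeightKg,Carrier} takes values {(O40, f), (O99, j), (O62, h), (O22, c)} — violation
ShipID=460: 5 rows → {WeightKg,Carrier} = (O20, i), (O20, i), (O20, i), (O20, i), (O20, i) ✓
ShipID=458: 2 rows → {WeightKg,Carrier} = (O68, e), (O68, e) ✓
ShipID=461: 4 rows → {WeightKg,Carrier} = (O20, h), (O20, h), (O20, h), (O20, h) ✓
The only ShipID value with inconsistent RHS is ShipID=465.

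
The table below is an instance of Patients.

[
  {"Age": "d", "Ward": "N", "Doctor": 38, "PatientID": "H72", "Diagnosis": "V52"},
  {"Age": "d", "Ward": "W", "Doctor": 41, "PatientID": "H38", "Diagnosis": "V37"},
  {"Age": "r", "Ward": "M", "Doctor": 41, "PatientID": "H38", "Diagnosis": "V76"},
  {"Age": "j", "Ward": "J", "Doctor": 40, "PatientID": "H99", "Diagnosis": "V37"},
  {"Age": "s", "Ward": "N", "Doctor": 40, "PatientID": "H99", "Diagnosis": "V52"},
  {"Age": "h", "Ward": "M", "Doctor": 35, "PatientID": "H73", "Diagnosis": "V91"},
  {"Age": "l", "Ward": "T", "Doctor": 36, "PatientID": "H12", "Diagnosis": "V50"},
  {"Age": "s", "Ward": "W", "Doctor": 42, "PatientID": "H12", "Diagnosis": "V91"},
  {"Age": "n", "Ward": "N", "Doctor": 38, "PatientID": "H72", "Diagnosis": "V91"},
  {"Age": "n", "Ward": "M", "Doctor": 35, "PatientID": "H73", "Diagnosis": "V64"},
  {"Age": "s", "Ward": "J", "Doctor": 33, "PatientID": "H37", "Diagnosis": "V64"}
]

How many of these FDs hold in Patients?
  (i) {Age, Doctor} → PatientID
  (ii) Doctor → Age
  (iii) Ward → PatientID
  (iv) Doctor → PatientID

2

(i) {Age, Doctor} → PatientID: every LHS value maps to a single RHS value — holds.
(ii) Doctor → Age: Doctor=38: 2 rows → Age takes values {d, n} — violation; Doctor=41: 2 rows → Age takes values {d, r} — violation; Doctor=40: 2 rows → Age takes values {j, s} — violation; Doctor=35: 2 rows → Age takes values {h, n} — violation — fails.
(iii) Ward → PatientID: Ward=N: 3 rows → PatientID takes values {H72, H99} — violation; Ward=W: 2 rows → PatientID takes values {H38, H12} — violation; Ward=M: 3 rows → PatientID takes values {H38, H73} — violation; Ward=J: 2 rows → PatientID takes values {H99, H37} — violation — fails.
(iv) Doctor → PatientID: every LHS value maps to a single RHS value — holds.
2 of the 4 dependencies hold.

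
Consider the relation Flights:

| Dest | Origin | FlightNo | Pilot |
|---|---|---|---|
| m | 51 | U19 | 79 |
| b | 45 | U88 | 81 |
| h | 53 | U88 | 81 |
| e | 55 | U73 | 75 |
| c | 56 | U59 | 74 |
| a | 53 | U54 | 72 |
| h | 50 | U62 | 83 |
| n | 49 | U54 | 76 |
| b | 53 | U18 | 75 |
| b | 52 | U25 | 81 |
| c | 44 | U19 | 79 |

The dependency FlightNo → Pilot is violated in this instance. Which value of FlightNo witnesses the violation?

U54

FlightNo=U19: 2 rows → Pilot = 79, 79 ✓
FlightNo=U88: 2 rows → Pilot = 81, 81 ✓
FlightNo=U73: 1 row → Pilot = 75 ✓
FlightNo=U59: 1 row → Pilot = 74 ✓
FlightNo=U54: 2 rows → Pilot takes values {72, 76} — violation
FlightNo=U62: 1 row → Pilot = 83 ✓
FlightNo=U18: 1 row → Pilot = 75 ✓
FlightNo=U25: 1 row → Pilot = 81 ✓
The only FlightNo value with inconsistent Pilot is FlightNo=U54.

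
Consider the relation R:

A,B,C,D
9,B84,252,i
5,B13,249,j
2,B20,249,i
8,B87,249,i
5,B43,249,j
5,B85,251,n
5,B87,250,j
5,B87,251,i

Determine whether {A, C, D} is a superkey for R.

No

Two distinct rows share (A=5, C=249, D=j), so {A, C, D} does not determine every attribute — not a superkey.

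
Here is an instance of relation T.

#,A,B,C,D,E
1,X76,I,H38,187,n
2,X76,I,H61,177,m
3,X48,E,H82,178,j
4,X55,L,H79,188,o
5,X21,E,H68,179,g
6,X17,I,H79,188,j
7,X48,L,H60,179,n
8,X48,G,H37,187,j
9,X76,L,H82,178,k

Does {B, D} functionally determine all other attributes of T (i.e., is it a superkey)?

All 9 rows have distinct {B, D} values, so {B, D} → (all attributes) holds and {B, D} is a superkey.

Yes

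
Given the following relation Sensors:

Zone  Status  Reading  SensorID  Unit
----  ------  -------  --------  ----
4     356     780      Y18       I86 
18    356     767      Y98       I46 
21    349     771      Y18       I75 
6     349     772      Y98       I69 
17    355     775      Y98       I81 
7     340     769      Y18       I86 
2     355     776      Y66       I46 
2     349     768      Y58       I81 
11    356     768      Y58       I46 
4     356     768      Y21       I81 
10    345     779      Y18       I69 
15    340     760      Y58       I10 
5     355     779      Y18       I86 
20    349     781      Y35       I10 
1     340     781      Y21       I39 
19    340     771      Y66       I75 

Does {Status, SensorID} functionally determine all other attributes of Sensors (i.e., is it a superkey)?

All 16 rows have distinct {Status, SensorID} values, so {Status, SensorID} → (all attributes) holds and {Status, SensorID} is a superkey.

Yes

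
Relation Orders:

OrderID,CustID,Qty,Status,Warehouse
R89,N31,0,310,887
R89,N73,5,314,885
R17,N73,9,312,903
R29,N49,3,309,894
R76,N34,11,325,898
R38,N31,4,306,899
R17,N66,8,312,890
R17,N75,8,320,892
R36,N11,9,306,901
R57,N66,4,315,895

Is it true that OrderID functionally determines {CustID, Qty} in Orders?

OrderID=R89: 2 rows → {CustID,Qty} takes values {(N31, 0), (N73, 5)} — violation
OrderID=R17: 3 rows → {CustID,Qty} takes values {(N73, 9), (N66, 8), (N75, 8)} — violation
OrderID=R29: 1 row → {CustID,Qty} = (N49, 3) ✓
OrderID=R76: 1 row → {CustID,Qty} = (N34, 11) ✓
OrderID=R38: 1 row → {CustID,Qty} = (N31, 4) ✓
OrderID=R36: 1 row → {CustID,Qty} = (N11, 9) ✓
OrderID=R57: 1 row → {CustID,Qty} = (N66, 4) ✓
Two rows agree on OrderID but differ on {CustID, Qty}, so OrderID → {CustID, Qty} does not hold.

No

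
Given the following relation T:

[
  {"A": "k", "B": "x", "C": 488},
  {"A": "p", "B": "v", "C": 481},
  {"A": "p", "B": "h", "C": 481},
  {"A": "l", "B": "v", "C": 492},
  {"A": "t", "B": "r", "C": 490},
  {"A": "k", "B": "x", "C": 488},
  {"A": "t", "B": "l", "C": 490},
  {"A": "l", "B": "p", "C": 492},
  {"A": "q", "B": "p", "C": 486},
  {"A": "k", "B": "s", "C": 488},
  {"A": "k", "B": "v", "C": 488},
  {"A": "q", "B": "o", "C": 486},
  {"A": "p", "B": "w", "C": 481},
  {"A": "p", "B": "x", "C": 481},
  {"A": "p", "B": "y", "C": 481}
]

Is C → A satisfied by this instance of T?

C=488: 4 rows → A = k, k, k, k ✓
C=481: 5 rows → A = p, p, p, p, p ✓
C=492: 2 rows → A = l, l ✓
C=490: 2 rows → A = t, t ✓
C=486: 2 rows → A = q, q ✓
Every C value is associated with a single A value, so C → A holds.

Yes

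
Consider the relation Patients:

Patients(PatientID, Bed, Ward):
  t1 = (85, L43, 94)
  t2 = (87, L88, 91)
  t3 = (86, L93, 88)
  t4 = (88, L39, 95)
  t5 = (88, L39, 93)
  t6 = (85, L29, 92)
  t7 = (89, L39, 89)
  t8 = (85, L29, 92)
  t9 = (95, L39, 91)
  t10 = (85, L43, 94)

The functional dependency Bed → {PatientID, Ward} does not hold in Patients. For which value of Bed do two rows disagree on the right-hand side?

Bed=L43: rows 1, 10 → {PatientID,Ward} = (85, 94), (85, 94) ✓
Bed=L88: row 2 → {PatientID,Ward} = (87, 91) ✓
Bed=L93: row 3 → {PatientID,Ward} = (86, 88) ✓
Bed=L39: rows 4, 5, 7, 9 → {PatientID,Ward} takes values {(88, 95), (88, 93), (89, 89), (95, 91)} — violation
Bed=L29: rows 6, 8 → {PatientID,Ward} = (85, 92), (85, 92) ✓
The only Bed value with inconsistent RHS is Bed=L39.

L39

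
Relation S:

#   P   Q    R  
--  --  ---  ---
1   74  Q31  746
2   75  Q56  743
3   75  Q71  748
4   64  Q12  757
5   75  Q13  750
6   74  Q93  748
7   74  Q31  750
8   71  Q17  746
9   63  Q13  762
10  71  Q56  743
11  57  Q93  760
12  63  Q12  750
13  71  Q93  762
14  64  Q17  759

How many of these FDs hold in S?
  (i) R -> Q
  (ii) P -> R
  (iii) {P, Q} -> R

0

(i) R -> Q: R=746: rows 1, 8 → Q takes values {Q31, Q17} — violation; R=748: rows 3, 6 → Q takes values {Q71, Q93} — violation; R=750: rows 5, 7, 12 → Q takes values {Q13, Q31, Q12} — violation; R=762: rows 9, 13 → Q takes values {Q13, Q93} — violation — fails.
(ii) P -> R: P=74: rows 1, 6, 7 → R takes values {746, 748, 750} — violation; P=75: rows 2, 3, 5 → R takes values {743, 748, 750} — violation; P=64: rows 4, 14 → R takes values {757, 759} — violation; P=71: rows 8, 10, 13 → R takes values {746, 743, 762} — violation; P=63: rows 9, 12 → R takes values {762, 750} — violation — fails.
(iii) {P, Q} -> R: (P=74, Q=Q31): rows 1, 7 → R takes values {746, 750} — violation — fails.
None of the 3 dependencies hold.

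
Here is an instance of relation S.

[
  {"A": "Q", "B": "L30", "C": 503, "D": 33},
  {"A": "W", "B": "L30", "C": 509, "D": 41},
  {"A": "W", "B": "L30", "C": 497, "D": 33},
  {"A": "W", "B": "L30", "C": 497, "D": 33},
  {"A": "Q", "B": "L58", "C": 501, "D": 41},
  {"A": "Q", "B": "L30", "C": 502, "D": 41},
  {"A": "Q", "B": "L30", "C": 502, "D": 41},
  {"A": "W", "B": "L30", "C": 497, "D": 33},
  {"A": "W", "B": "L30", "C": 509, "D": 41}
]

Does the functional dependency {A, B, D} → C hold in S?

Yes

(A=Q, B=L30, D=33): 1 row → C = 503 ✓
(A=W, B=L30, D=41): 2 rows → C = 509, 509 ✓
(A=W, B=L30, D=33): 3 rows → C = 497, 497, 497 ✓
(A=Q, B=L58, D=41): 1 row → C = 501 ✓
(A=Q, B=L30, D=41): 2 rows → C = 502, 502 ✓
Every {A, B, D} value is associated with a single C value, so {A, B, D} → C holds.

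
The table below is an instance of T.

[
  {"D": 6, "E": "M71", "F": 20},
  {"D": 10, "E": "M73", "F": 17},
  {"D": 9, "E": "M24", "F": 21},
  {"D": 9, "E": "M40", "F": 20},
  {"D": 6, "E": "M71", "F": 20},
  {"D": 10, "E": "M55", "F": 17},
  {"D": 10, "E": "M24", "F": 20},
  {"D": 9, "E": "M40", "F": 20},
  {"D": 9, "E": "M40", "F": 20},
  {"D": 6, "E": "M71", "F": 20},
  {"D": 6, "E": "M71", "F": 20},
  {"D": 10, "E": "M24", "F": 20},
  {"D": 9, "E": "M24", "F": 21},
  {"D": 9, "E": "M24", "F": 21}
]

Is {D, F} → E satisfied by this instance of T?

(D=6, F=20): 4 rows → E = M71, M71, M71, M71 ✓
(D=10, F=17): 2 rows → E takes values {M73, M55} — violation
(D=9, F=21): 3 rows → E = M24, M24, M24 ✓
(D=9, F=20): 3 rows → E = M40, M40, M40 ✓
(D=10, F=20): 2 rows → E = M24, M24 ✓
Two rows agree on {D, F} but differ on E, so {D, F} → E does not hold.

No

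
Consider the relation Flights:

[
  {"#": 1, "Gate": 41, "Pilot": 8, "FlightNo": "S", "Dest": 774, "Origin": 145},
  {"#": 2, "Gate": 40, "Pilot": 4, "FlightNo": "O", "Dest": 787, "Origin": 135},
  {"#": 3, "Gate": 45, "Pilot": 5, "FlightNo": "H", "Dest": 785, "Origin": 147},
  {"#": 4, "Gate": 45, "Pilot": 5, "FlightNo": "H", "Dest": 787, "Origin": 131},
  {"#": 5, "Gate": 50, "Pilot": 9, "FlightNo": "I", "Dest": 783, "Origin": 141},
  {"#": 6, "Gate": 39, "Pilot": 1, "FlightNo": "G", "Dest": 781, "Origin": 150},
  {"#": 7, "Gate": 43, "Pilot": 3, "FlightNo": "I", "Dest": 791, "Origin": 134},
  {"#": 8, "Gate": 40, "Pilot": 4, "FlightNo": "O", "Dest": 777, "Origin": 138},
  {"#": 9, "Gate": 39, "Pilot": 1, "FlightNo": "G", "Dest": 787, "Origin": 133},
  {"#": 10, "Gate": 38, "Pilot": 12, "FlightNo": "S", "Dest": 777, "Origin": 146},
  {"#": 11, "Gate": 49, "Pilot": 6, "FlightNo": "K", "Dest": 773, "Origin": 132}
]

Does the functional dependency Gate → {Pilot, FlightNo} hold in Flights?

Yes

Gate=41: row 1 → {Pilot,FlightNo} = (8, S) ✓
Gate=40: rows 2, 8 → {Pilot,FlightNo} = (4, O), (4, O) ✓
Gate=45: rows 3, 4 → {Pilot,FlightNo} = (5, H), (5, H) ✓
Gate=50: row 5 → {Pilot,FlightNo} = (9, I) ✓
Gate=39: rows 6, 9 → {Pilot,FlightNo} = (1, G), (1, G) ✓
Gate=43: row 7 → {Pilot,FlightNo} = (3, I) ✓
Gate=38: row 10 → {Pilot,FlightNo} = (12, S) ✓
Gate=49: row 11 → {Pilot,FlightNo} = (6, K) ✓
Every Gate value is associated with a single {Pilot, FlightNo} value, so Gate → {Pilot, FlightNo} holds.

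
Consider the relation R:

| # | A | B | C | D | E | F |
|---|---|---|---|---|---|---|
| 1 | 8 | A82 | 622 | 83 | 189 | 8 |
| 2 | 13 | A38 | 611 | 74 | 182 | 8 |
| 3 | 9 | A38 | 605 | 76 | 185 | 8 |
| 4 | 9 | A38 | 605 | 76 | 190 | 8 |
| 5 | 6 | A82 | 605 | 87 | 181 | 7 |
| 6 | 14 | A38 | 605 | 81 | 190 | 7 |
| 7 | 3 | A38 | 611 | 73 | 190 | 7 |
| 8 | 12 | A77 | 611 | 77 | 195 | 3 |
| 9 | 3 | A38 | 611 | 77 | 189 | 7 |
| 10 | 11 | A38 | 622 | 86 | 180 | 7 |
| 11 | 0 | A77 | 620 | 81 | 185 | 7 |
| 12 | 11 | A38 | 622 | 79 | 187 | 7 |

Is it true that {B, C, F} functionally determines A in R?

Yes

(B=A82, C=622, F=8): row 1 → A = 8 ✓
(B=A38, C=611, F=8): row 2 → A = 13 ✓
(B=A38, C=605, F=8): rows 3, 4 → A = 9, 9 ✓
(B=A82, C=605, F=7): row 5 → A = 6 ✓
(B=A38, C=605, F=7): row 6 → A = 14 ✓
(B=A38, C=611, F=7): rows 7, 9 → A = 3, 3 ✓
(B=A77, C=611, F=3): row 8 → A = 12 ✓
(B=A38, C=622, F=7): rows 10, 12 → A = 11, 11 ✓
(B=A77, C=620, F=7): row 11 → A = 0 ✓
Every {B, C, F} value is associated with a single A value, so {B, C, F} -> A holds.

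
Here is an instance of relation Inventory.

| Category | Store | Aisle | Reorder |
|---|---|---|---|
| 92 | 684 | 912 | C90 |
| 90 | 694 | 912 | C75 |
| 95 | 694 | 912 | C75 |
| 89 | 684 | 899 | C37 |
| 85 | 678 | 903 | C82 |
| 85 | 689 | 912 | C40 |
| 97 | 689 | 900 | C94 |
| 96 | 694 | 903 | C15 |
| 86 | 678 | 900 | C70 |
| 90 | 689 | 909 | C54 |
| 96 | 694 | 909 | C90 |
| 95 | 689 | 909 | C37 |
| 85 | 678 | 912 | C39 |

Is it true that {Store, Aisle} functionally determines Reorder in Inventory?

(Store=684, Aisle=912): 1 row → Reorder = C90 ✓
(Store=694, Aisle=912): 2 rows → Reorder = C75, C75 ✓
(Store=684, Aisle=899): 1 row → Reorder = C37 ✓
(Store=678, Aisle=903): 1 row → Reorder = C82 ✓
(Store=689, Aisle=912): 1 row → Reorder = C40 ✓
(Store=689, Aisle=900): 1 row → Reorder = C94 ✓
(Store=694, Aisle=903): 1 row → Reorder = C15 ✓
(Store=678, Aisle=900): 1 row → Reorder = C70 ✓
(Store=689, Aisle=909): 2 rows → Reorder takes values {C54, C37} — violation
(Store=694, Aisle=909): 1 row → Reorder = C90 ✓
(Store=678, Aisle=912): 1 row → Reorder = C39 ✓
Two rows agree on {Store, Aisle} but differ on Reorder, so {Store, Aisle} → Reorder does not hold.

No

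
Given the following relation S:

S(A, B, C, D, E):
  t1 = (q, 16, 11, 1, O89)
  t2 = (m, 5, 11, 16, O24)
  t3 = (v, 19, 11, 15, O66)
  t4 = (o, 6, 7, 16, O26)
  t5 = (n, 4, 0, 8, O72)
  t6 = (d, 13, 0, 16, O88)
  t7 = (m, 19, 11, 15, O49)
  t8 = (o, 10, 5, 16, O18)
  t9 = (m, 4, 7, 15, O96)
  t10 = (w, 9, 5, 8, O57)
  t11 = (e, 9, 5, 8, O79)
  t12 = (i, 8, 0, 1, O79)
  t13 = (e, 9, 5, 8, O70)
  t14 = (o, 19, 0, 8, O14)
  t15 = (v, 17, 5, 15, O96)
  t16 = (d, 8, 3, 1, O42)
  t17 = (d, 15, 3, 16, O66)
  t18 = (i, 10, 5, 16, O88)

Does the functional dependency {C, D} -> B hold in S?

No

(C=11, D=1): row 1 → B = 16 ✓
(C=11, D=16): row 2 → B = 5 ✓
(C=11, D=15): rows 3, 7 → B = 19, 19 ✓
(C=7, D=16): row 4 → B = 6 ✓
(C=0, D=8): rows 5, 14 → B takes values {4, 19} — violation
(C=0, D=16): row 6 → B = 13 ✓
(C=5, D=16): rows 8, 18 → B = 10, 10 ✓
(C=7, D=15): row 9 → B = 4 ✓
(C=5, D=8): rows 10, 11, 13 → B = 9, 9, 9 ✓
(C=0, D=1): row 12 → B = 8 ✓
(C=5, D=15): row 15 → B = 17 ✓
(C=3, D=1): row 16 → B = 8 ✓
(C=3, D=16): row 17 → B = 15 ✓
Two rows agree on {C, D} but differ on B, so {C, D} -> B does not hold.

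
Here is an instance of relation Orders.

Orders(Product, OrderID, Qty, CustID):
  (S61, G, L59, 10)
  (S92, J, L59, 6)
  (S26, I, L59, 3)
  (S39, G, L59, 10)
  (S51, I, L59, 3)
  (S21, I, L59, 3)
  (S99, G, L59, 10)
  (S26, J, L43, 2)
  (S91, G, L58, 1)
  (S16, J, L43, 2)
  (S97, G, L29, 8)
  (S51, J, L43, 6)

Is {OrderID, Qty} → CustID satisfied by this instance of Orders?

No

(OrderID=G, Qty=L59): 3 rows → CustID = 10, 10, 10 ✓
(OrderID=J, Qty=L59): 1 row → CustID = 6 ✓
(OrderID=I, Qty=L59): 3 rows → CustID = 3, 3, 3 ✓
(OrderID=J, Qty=L43): 3 rows → CustID takes values {2, 6} — violation
(OrderID=G, Qty=L58): 1 row → CustID = 1 ✓
(OrderID=G, Qty=L29): 1 row → CustID = 8 ✓
Two rows agree on {OrderID, Qty} but differ on CustID, so {OrderID, Qty} → CustID does not hold.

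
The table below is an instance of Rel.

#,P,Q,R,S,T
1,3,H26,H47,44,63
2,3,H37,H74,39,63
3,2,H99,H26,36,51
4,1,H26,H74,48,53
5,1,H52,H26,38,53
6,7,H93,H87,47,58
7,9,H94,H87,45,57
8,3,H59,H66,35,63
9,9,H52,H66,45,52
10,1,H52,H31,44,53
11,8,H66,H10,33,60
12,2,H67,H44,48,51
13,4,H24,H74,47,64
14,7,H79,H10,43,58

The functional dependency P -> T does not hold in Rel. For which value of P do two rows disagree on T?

9

P=3: rows 1, 2, 8 → T = 63, 63, 63 ✓
P=2: rows 3, 12 → T = 51, 51 ✓
P=1: rows 4, 5, 10 → T = 53, 53, 53 ✓
P=7: rows 6, 14 → T = 58, 58 ✓
P=9: rows 7, 9 → T takes values {57, 52} — violation
P=8: row 11 → T = 60 ✓
P=4: row 13 → T = 64 ✓
The only P value with inconsistent T is P=9.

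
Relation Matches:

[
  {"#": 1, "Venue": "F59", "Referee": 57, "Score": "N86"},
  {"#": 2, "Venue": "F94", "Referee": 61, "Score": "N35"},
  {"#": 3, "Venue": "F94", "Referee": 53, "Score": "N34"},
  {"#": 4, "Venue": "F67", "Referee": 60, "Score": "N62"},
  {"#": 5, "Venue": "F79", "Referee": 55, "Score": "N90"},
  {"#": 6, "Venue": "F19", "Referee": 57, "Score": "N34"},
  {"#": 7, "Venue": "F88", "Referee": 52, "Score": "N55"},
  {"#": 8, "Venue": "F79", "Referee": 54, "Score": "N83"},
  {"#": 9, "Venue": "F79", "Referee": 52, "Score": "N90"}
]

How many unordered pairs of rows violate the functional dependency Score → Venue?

1

Score=N34: violating pairs (3,6) — 1 pair.
Score=N90: all 2 rows agree on Venue — 0 pairs.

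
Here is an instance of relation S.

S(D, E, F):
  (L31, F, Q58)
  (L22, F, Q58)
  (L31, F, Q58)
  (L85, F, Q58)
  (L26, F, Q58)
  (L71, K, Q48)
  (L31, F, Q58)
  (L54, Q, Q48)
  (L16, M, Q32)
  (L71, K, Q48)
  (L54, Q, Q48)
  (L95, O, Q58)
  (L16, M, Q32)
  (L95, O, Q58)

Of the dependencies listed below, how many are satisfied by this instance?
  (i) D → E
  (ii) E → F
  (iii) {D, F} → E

3

(i) D → E: every LHS value maps to a single RHS value — holds.
(ii) E → F: every LHS value maps to a single RHS value — holds.
(iii) {D, F} → E: every LHS value maps to a single RHS value — holds.
3 of the 3 dependencies hold.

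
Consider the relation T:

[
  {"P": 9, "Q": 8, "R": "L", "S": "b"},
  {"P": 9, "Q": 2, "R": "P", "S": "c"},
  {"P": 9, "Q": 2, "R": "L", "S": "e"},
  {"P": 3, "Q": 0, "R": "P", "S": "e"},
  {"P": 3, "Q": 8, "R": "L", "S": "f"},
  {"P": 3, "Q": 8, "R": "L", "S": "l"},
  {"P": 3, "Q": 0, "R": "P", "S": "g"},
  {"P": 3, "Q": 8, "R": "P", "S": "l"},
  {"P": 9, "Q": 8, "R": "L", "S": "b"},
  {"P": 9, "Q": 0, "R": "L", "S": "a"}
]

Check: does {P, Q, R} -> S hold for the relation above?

(P=9, Q=8, R=L): 2 rows → S = b, b ✓
(P=9, Q=2, R=P): 1 row → S = c ✓
(P=9, Q=2, R=L): 1 row → S = e ✓
(P=3, Q=0, R=P): 2 rows → S takes values {e, g} — violation
(P=3, Q=8, R=L): 2 rows → S takes values {f, l} — violation
(P=3, Q=8, R=P): 1 row → S = l ✓
(P=9, Q=0, R=L): 1 row → S = a ✓
Two rows agree on {P, Q, R} but differ on S, so {P, Q, R} -> S does not hold.

No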